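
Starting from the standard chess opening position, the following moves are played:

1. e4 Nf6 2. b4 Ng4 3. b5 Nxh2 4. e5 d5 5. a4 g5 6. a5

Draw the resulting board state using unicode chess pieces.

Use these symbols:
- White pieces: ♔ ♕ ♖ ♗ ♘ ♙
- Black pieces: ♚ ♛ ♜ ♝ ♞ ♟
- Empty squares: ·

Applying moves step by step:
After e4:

♜ ♞ ♝ ♛ ♚ ♝ ♞ ♜
♟ ♟ ♟ ♟ ♟ ♟ ♟ ♟
· · · · · · · ·
· · · · · · · ·
· · · · ♙ · · ·
· · · · · · · ·
♙ ♙ ♙ ♙ · ♙ ♙ ♙
♖ ♘ ♗ ♕ ♔ ♗ ♘ ♖


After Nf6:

♜ ♞ ♝ ♛ ♚ ♝ · ♜
♟ ♟ ♟ ♟ ♟ ♟ ♟ ♟
· · · · · ♞ · ·
· · · · · · · ·
· · · · ♙ · · ·
· · · · · · · ·
♙ ♙ ♙ ♙ · ♙ ♙ ♙
♖ ♘ ♗ ♕ ♔ ♗ ♘ ♖


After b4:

♜ ♞ ♝ ♛ ♚ ♝ · ♜
♟ ♟ ♟ ♟ ♟ ♟ ♟ ♟
· · · · · ♞ · ·
· · · · · · · ·
· ♙ · · ♙ · · ·
· · · · · · · ·
♙ · ♙ ♙ · ♙ ♙ ♙
♖ ♘ ♗ ♕ ♔ ♗ ♘ ♖


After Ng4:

♜ ♞ ♝ ♛ ♚ ♝ · ♜
♟ ♟ ♟ ♟ ♟ ♟ ♟ ♟
· · · · · · · ·
· · · · · · · ·
· ♙ · · ♙ · ♞ ·
· · · · · · · ·
♙ · ♙ ♙ · ♙ ♙ ♙
♖ ♘ ♗ ♕ ♔ ♗ ♘ ♖


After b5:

♜ ♞ ♝ ♛ ♚ ♝ · ♜
♟ ♟ ♟ ♟ ♟ ♟ ♟ ♟
· · · · · · · ·
· ♙ · · · · · ·
· · · · ♙ · ♞ ·
· · · · · · · ·
♙ · ♙ ♙ · ♙ ♙ ♙
♖ ♘ ♗ ♕ ♔ ♗ ♘ ♖


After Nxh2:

♜ ♞ ♝ ♛ ♚ ♝ · ♜
♟ ♟ ♟ ♟ ♟ ♟ ♟ ♟
· · · · · · · ·
· ♙ · · · · · ·
· · · · ♙ · · ·
· · · · · · · ·
♙ · ♙ ♙ · ♙ ♙ ♞
♖ ♘ ♗ ♕ ♔ ♗ ♘ ♖


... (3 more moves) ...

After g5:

♜ ♞ ♝ ♛ ♚ ♝ · ♜
♟ ♟ ♟ · ♟ ♟ · ♟
· · · · · · · ·
· ♙ · ♟ ♙ · ♟ ·
♙ · · · · · · ·
· · · · · · · ·
· · ♙ ♙ · ♙ ♙ ♞
♖ ♘ ♗ ♕ ♔ ♗ ♘ ♖


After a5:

♜ ♞ ♝ ♛ ♚ ♝ · ♜
♟ ♟ ♟ · ♟ ♟ · ♟
· · · · · · · ·
♙ ♙ · ♟ ♙ · ♟ ·
· · · · · · · ·
· · · · · · · ·
· · ♙ ♙ · ♙ ♙ ♞
♖ ♘ ♗ ♕ ♔ ♗ ♘ ♖



  a b c d e f g h
  ─────────────────
8│♜ ♞ ♝ ♛ ♚ ♝ · ♜│8
7│♟ ♟ ♟ · ♟ ♟ · ♟│7
6│· · · · · · · ·│6
5│♙ ♙ · ♟ ♙ · ♟ ·│5
4│· · · · · · · ·│4
3│· · · · · · · ·│3
2│· · ♙ ♙ · ♙ ♙ ♞│2
1│♖ ♘ ♗ ♕ ♔ ♗ ♘ ♖│1
  ─────────────────
  a b c d e f g h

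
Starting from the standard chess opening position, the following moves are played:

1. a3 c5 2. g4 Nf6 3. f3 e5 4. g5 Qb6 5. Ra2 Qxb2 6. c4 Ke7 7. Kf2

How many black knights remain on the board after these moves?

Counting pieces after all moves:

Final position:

  a b c d e f g h
  ─────────────────
8│♜ ♞ ♝ · · ♝ · ♜│8
7│♟ ♟ · ♟ ♚ ♟ ♟ ♟│7
6│· · · · · ♞ · ·│6
5│· · ♟ · ♟ · ♙ ·│5
4│· · ♙ · · · · ·│4
3│♙ · · · · ♙ · ·│3
2│♖ ♛ · ♙ ♙ ♔ · ♙│2
1│· ♘ ♗ ♕ · ♗ ♘ ♖│1
  ─────────────────
  a b c d e f g h


2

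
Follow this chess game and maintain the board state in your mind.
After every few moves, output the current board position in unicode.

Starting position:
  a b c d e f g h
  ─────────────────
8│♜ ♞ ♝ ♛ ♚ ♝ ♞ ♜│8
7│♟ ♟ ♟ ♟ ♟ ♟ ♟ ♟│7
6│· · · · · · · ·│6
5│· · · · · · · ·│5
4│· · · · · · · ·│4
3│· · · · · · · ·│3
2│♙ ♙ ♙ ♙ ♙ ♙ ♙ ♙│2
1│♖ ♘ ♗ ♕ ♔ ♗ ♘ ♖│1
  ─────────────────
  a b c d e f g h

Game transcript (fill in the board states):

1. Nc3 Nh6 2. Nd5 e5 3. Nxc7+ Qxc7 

  a b c d e f g h
  ─────────────────
8│♜ ♞ ♝ · ♚ ♝ · ♜│8
7│♟ ♟ ♛ ♟ · ♟ ♟ ♟│7
6│· · · · · · · ♞│6
5│· · · · ♟ · · ·│5
4│· · · · · · · ·│4
3│· · · · · · · ·│3
2│♙ ♙ ♙ ♙ ♙ ♙ ♙ ♙│2
1│♖ · ♗ ♕ ♔ ♗ ♘ ♖│1
  ─────────────────
  a b c d e f g h

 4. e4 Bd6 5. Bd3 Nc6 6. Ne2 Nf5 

  a b c d e f g h
  ─────────────────
8│♜ · ♝ · ♚ · · ♜│8
7│♟ ♟ ♛ ♟ · ♟ ♟ ♟│7
6│· · ♞ ♝ · · · ·│6
5│· · · · ♟ ♞ · ·│5
4│· · · · ♙ · · ·│4
3│· · · ♗ · · · ·│3
2│♙ ♙ ♙ ♙ ♘ ♙ ♙ ♙│2
1│♖ · ♗ ♕ ♔ · · ♖│1
  ─────────────────
  a b c d e f g h

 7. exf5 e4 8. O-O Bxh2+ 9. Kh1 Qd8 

  a b c d e f g h
  ─────────────────
8│♜ · ♝ ♛ ♚ · · ♜│8
7│♟ ♟ · ♟ · ♟ ♟ ♟│7
6│· · ♞ · · · · ·│6
5│· · · · · ♙ · ·│5
4│· · · · ♟ · · ·│4
3│· · · ♗ · · · ·│3
2│♙ ♙ ♙ ♙ ♘ ♙ ♙ ♝│2
1│♖ · ♗ ♕ · ♖ · ♔│1
  ─────────────────
  a b c d e f g h

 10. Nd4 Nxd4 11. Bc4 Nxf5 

  a b c d e f g h
  ─────────────────
8│♜ · ♝ ♛ ♚ · · ♜│8
7│♟ ♟ · ♟ · ♟ ♟ ♟│7
6│· · · · · · · ·│6
5│· · · · · ♞ · ·│5
4│· · ♗ · ♟ · · ·│4
3│· · · · · · · ·│3
2│♙ ♙ ♙ ♙ · ♙ ♙ ♝│2
1│♖ · ♗ ♕ · ♖ · ♔│1
  ─────────────────
  a b c d e f g h


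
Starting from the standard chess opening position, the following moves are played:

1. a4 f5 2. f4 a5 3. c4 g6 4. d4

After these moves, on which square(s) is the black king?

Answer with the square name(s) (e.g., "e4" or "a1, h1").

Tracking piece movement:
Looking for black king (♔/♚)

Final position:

  a b c d e f g h
  ─────────────────
8│♜ ♞ ♝ ♛ ♚ ♝ ♞ ♜│8
7│· ♟ ♟ ♟ ♟ · · ♟│7
6│· · · · · · ♟ ·│6
5│♟ · · · · ♟ · ·│5
4│♙ · ♙ ♙ · ♙ · ·│4
3│· · · · · · · ·│3
2│· ♙ · · ♙ · ♙ ♙│2
1│♖ ♘ ♗ ♕ ♔ ♗ ♘ ♖│1
  ─────────────────
  a b c d e f g h


e8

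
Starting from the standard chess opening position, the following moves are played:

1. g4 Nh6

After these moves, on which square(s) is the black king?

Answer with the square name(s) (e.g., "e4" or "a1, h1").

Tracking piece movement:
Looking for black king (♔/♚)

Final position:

  a b c d e f g h
  ─────────────────
8│♜ ♞ ♝ ♛ ♚ ♝ · ♜│8
7│♟ ♟ ♟ ♟ ♟ ♟ ♟ ♟│7
6│· · · · · · · ♞│6
5│· · · · · · · ·│5
4│· · · · · · ♙ ·│4
3│· · · · · · · ·│3
2│♙ ♙ ♙ ♙ ♙ ♙ · ♙│2
1│♖ ♘ ♗ ♕ ♔ ♗ ♘ ♖│1
  ─────────────────
  a b c d e f g h


e8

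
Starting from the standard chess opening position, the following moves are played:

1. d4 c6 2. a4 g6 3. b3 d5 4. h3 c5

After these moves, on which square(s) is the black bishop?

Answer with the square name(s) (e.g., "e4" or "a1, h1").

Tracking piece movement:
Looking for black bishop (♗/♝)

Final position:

  a b c d e f g h
  ─────────────────
8│♜ ♞ ♝ ♛ ♚ ♝ ♞ ♜│8
7│♟ ♟ · · ♟ ♟ · ♟│7
6│· · · · · · ♟ ·│6
5│· · ♟ ♟ · · · ·│5
4│♙ · · ♙ · · · ·│4
3│· ♙ · · · · · ♙│3
2│· · ♙ · ♙ ♙ ♙ ·│2
1│♖ ♘ ♗ ♕ ♔ ♗ ♘ ♖│1
  ─────────────────
  a b c d e f g h


c8, f8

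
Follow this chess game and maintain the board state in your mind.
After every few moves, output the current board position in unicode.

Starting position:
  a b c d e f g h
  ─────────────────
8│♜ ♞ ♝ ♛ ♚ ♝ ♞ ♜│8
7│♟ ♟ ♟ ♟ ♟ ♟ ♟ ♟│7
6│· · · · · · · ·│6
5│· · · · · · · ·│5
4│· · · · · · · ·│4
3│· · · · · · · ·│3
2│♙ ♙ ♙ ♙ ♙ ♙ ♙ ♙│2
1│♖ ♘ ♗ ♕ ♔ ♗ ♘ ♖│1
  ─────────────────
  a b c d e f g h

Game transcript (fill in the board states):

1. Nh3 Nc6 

  a b c d e f g h
  ─────────────────
8│♜ · ♝ ♛ ♚ ♝ ♞ ♜│8
7│♟ ♟ ♟ ♟ ♟ ♟ ♟ ♟│7
6│· · ♞ · · · · ·│6
5│· · · · · · · ·│5
4│· · · · · · · ·│4
3│· · · · · · · ♘│3
2│♙ ♙ ♙ ♙ ♙ ♙ ♙ ♙│2
1│♖ ♘ ♗ ♕ ♔ ♗ · ♖│1
  ─────────────────
  a b c d e f g h

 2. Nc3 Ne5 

  a b c d e f g h
  ─────────────────
8│♜ · ♝ ♛ ♚ ♝ ♞ ♜│8
7│♟ ♟ ♟ ♟ ♟ ♟ ♟ ♟│7
6│· · · · · · · ·│6
5│· · · · ♞ · · ·│5
4│· · · · · · · ·│4
3│· · ♘ · · · · ♘│3
2│♙ ♙ ♙ ♙ ♙ ♙ ♙ ♙│2
1│♖ · ♗ ♕ ♔ ♗ · ♖│1
  ─────────────────
  a b c d e f g h

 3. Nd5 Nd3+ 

  a b c d e f g h
  ─────────────────
8│♜ · ♝ ♛ ♚ ♝ ♞ ♜│8
7│♟ ♟ ♟ ♟ ♟ ♟ ♟ ♟│7
6│· · · · · · · ·│6
5│· · · ♘ · · · ·│5
4│· · · · · · · ·│4
3│· · · ♞ · · · ♘│3
2│♙ ♙ ♙ ♙ ♙ ♙ ♙ ♙│2
1│♖ · ♗ ♕ ♔ ♗ · ♖│1
  ─────────────────
  a b c d e f g h

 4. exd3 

  a b c d e f g h
  ─────────────────
8│♜ · ♝ ♛ ♚ ♝ ♞ ♜│8
7│♟ ♟ ♟ ♟ ♟ ♟ ♟ ♟│7
6│· · · · · · · ·│6
5│· · · ♘ · · · ·│5
4│· · · · · · · ·│4
3│· · · ♙ · · · ♘│3
2│♙ ♙ ♙ ♙ · ♙ ♙ ♙│2
1│♖ · ♗ ♕ ♔ ♗ · ♖│1
  ─────────────────
  a b c d e f g h


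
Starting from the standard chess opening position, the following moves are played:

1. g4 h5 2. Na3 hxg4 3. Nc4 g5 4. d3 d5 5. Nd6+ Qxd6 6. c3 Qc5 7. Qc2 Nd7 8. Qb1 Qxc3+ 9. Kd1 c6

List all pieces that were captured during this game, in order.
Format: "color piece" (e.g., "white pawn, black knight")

Tracking captures:
  hxg4: captured white pawn
  Qxd6: captured white knight
  Qxc3+: captured white pawn

white pawn, white knight, white pawn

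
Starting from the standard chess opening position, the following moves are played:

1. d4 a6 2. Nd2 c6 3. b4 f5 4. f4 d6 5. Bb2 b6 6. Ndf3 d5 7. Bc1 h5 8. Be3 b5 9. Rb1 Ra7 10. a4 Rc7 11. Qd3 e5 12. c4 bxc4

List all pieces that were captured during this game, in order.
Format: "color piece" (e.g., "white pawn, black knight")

Tracking captures:
  bxc4: captured white pawn

white pawn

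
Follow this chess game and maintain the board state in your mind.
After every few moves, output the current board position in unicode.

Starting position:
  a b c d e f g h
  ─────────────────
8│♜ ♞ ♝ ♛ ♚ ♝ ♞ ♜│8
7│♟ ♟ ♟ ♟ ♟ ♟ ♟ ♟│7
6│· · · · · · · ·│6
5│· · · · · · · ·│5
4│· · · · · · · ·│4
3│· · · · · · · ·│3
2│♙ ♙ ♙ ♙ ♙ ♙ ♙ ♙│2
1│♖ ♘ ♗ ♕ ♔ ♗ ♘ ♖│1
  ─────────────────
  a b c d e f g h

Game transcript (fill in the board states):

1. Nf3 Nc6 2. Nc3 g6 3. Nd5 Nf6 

  a b c d e f g h
  ─────────────────
8│♜ · ♝ ♛ ♚ ♝ · ♜│8
7│♟ ♟ ♟ ♟ ♟ ♟ · ♟│7
6│· · ♞ · · ♞ ♟ ·│6
5│· · · ♘ · · · ·│5
4│· · · · · · · ·│4
3│· · · · · ♘ · ·│3
2│♙ ♙ ♙ ♙ ♙ ♙ ♙ ♙│2
1│♖ · ♗ ♕ ♔ ♗ · ♖│1
  ─────────────────
  a b c d e f g h

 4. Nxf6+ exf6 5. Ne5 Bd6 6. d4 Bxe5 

  a b c d e f g h
  ─────────────────
8│♜ · ♝ ♛ ♚ · · ♜│8
7│♟ ♟ ♟ ♟ · ♟ · ♟│7
6│· · ♞ · · ♟ ♟ ·│6
5│· · · · ♝ · · ·│5
4│· · · ♙ · · · ·│4
3│· · · · · · · ·│3
2│♙ ♙ ♙ · ♙ ♙ ♙ ♙│2
1│♖ · ♗ ♕ ♔ ♗ · ♖│1
  ─────────────────
  a b c d e f g h

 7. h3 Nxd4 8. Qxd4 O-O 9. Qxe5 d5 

  a b c d e f g h
  ─────────────────
8│♜ · ♝ ♛ · ♜ ♚ ·│8
7│♟ ♟ ♟ · · ♟ · ♟│7
6│· · · · · ♟ ♟ ·│6
5│· · · ♟ ♕ · · ·│5
4│· · · · · · · ·│4
3│· · · · · · · ♙│3
2│♙ ♙ ♙ · ♙ ♙ ♙ ·│2
1│♖ · ♗ · ♔ ♗ · ♖│1
  ─────────────────
  a b c d e f g h

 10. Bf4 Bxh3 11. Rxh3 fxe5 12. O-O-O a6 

  a b c d e f g h
  ─────────────────
8│♜ · · ♛ · ♜ ♚ ·│8
7│· ♟ ♟ · · ♟ · ♟│7
6│♟ · · · · · ♟ ·│6
5│· · · ♟ ♟ · · ·│5
4│· · · · · ♗ · ·│4
3│· · · · · · · ♖│3
2│♙ ♙ ♙ · ♙ ♙ ♙ ·│2
1│· · ♔ ♖ · ♗ · ·│1
  ─────────────────
  a b c d e f g h

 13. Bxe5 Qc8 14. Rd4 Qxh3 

  a b c d e f g h
  ─────────────────
8│♜ · · · · ♜ ♚ ·│8
7│· ♟ ♟ · · ♟ · ♟│7
6│♟ · · · · · ♟ ·│6
5│· · · ♟ ♗ · · ·│5
4│· · · ♖ · · · ·│4
3│· · · · · · · ♛│3
2│♙ ♙ ♙ · ♙ ♙ ♙ ·│2
1│· · ♔ · · ♗ · ·│1
  ─────────────────
  a b c d e f g h


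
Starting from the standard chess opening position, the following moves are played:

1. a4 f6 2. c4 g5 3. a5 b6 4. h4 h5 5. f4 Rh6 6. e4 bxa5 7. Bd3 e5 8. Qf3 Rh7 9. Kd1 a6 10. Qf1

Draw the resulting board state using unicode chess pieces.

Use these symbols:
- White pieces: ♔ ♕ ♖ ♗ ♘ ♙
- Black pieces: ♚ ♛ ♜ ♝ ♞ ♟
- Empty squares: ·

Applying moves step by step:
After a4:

♜ ♞ ♝ ♛ ♚ ♝ ♞ ♜
♟ ♟ ♟ ♟ ♟ ♟ ♟ ♟
· · · · · · · ·
· · · · · · · ·
♙ · · · · · · ·
· · · · · · · ·
· ♙ ♙ ♙ ♙ ♙ ♙ ♙
♖ ♘ ♗ ♕ ♔ ♗ ♘ ♖


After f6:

♜ ♞ ♝ ♛ ♚ ♝ ♞ ♜
♟ ♟ ♟ ♟ ♟ · ♟ ♟
· · · · · ♟ · ·
· · · · · · · ·
♙ · · · · · · ·
· · · · · · · ·
· ♙ ♙ ♙ ♙ ♙ ♙ ♙
♖ ♘ ♗ ♕ ♔ ♗ ♘ ♖


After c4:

♜ ♞ ♝ ♛ ♚ ♝ ♞ ♜
♟ ♟ ♟ ♟ ♟ · ♟ ♟
· · · · · ♟ · ·
· · · · · · · ·
♙ · ♙ · · · · ·
· · · · · · · ·
· ♙ · ♙ ♙ ♙ ♙ ♙
♖ ♘ ♗ ♕ ♔ ♗ ♘ ♖


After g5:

♜ ♞ ♝ ♛ ♚ ♝ ♞ ♜
♟ ♟ ♟ ♟ ♟ · · ♟
· · · · · ♟ · ·
· · · · · · ♟ ·
♙ · ♙ · · · · ·
· · · · · · · ·
· ♙ · ♙ ♙ ♙ ♙ ♙
♖ ♘ ♗ ♕ ♔ ♗ ♘ ♖


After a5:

♜ ♞ ♝ ♛ ♚ ♝ ♞ ♜
♟ ♟ ♟ ♟ ♟ · · ♟
· · · · · ♟ · ·
♙ · · · · · ♟ ·
· · ♙ · · · · ·
· · · · · · · ·
· ♙ · ♙ ♙ ♙ ♙ ♙
♖ ♘ ♗ ♕ ♔ ♗ ♘ ♖


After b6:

♜ ♞ ♝ ♛ ♚ ♝ ♞ ♜
♟ · ♟ ♟ ♟ · · ♟
· ♟ · · · ♟ · ·
♙ · · · · · ♟ ·
· · ♙ · · · · ·
· · · · · · · ·
· ♙ · ♙ ♙ ♙ ♙ ♙
♖ ♘ ♗ ♕ ♔ ♗ ♘ ♖


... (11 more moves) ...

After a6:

♜ ♞ ♝ ♛ ♚ ♝ ♞ ·
· · ♟ ♟ · · · ♜
♟ · · · · ♟ · ·
♟ · · · ♟ · ♟ ♟
· · ♙ · ♙ ♙ · ♙
· · · ♗ · ♕ · ·
· ♙ · ♙ · · ♙ ·
♖ ♘ ♗ ♔ · · ♘ ♖


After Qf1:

♜ ♞ ♝ ♛ ♚ ♝ ♞ ·
· · ♟ ♟ · · · ♜
♟ · · · · ♟ · ·
♟ · · · ♟ · ♟ ♟
· · ♙ · ♙ ♙ · ♙
· · · ♗ · · · ·
· ♙ · ♙ · · ♙ ·
♖ ♘ ♗ ♔ · ♕ ♘ ♖



  a b c d e f g h
  ─────────────────
8│♜ ♞ ♝ ♛ ♚ ♝ ♞ ·│8
7│· · ♟ ♟ · · · ♜│7
6│♟ · · · · ♟ · ·│6
5│♟ · · · ♟ · ♟ ♟│5
4│· · ♙ · ♙ ♙ · ♙│4
3│· · · ♗ · · · ·│3
2│· ♙ · ♙ · · ♙ ·│2
1│♖ ♘ ♗ ♔ · ♕ ♘ ♖│1
  ─────────────────
  a b c d e f g h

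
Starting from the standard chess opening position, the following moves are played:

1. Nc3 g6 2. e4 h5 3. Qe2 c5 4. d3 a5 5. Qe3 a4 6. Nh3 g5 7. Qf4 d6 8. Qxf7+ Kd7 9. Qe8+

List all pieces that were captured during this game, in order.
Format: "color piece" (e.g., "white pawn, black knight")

Tracking captures:
  Qxf7+: captured black pawn

black pawn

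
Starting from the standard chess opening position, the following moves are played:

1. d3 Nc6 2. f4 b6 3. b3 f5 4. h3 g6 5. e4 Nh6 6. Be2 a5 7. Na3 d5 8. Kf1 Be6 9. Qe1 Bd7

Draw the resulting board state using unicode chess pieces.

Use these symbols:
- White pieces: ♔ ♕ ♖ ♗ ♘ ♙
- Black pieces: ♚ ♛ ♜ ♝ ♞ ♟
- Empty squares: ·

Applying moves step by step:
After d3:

♜ ♞ ♝ ♛ ♚ ♝ ♞ ♜
♟ ♟ ♟ ♟ ♟ ♟ ♟ ♟
· · · · · · · ·
· · · · · · · ·
· · · · · · · ·
· · · ♙ · · · ·
♙ ♙ ♙ · ♙ ♙ ♙ ♙
♖ ♘ ♗ ♕ ♔ ♗ ♘ ♖


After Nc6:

♜ · ♝ ♛ ♚ ♝ ♞ ♜
♟ ♟ ♟ ♟ ♟ ♟ ♟ ♟
· · ♞ · · · · ·
· · · · · · · ·
· · · · · · · ·
· · · ♙ · · · ·
♙ ♙ ♙ · ♙ ♙ ♙ ♙
♖ ♘ ♗ ♕ ♔ ♗ ♘ ♖


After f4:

♜ · ♝ ♛ ♚ ♝ ♞ ♜
♟ ♟ ♟ ♟ ♟ ♟ ♟ ♟
· · ♞ · · · · ·
· · · · · · · ·
· · · · · ♙ · ·
· · · ♙ · · · ·
♙ ♙ ♙ · ♙ · ♙ ♙
♖ ♘ ♗ ♕ ♔ ♗ ♘ ♖


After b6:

♜ · ♝ ♛ ♚ ♝ ♞ ♜
♟ · ♟ ♟ ♟ ♟ ♟ ♟
· ♟ ♞ · · · · ·
· · · · · · · ·
· · · · · ♙ · ·
· · · ♙ · · · ·
♙ ♙ ♙ · ♙ · ♙ ♙
♖ ♘ ♗ ♕ ♔ ♗ ♘ ♖


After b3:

♜ · ♝ ♛ ♚ ♝ ♞ ♜
♟ · ♟ ♟ ♟ ♟ ♟ ♟
· ♟ ♞ · · · · ·
· · · · · · · ·
· · · · · ♙ · ·
· ♙ · ♙ · · · ·
♙ · ♙ · ♙ · ♙ ♙
♖ ♘ ♗ ♕ ♔ ♗ ♘ ♖


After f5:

♜ · ♝ ♛ ♚ ♝ ♞ ♜
♟ · ♟ ♟ ♟ · ♟ ♟
· ♟ ♞ · · · · ·
· · · · · ♟ · ·
· · · · · ♙ · ·
· ♙ · ♙ · · · ·
♙ · ♙ · ♙ · ♙ ♙
♖ ♘ ♗ ♕ ♔ ♗ ♘ ♖


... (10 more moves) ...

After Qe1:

♜ · · ♛ ♚ ♝ · ♜
· · ♟ · ♟ · · ♟
· ♟ ♞ · ♝ · ♟ ♞
♟ · · ♟ · ♟ · ·
· · · · ♙ ♙ · ·
♘ ♙ · ♙ · · · ♙
♙ · ♙ · ♗ · ♙ ·
♖ · ♗ · ♕ ♔ ♘ ♖


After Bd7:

♜ · · ♛ ♚ ♝ · ♜
· · ♟ ♝ ♟ · · ♟
· ♟ ♞ · · · ♟ ♞
♟ · · ♟ · ♟ · ·
· · · · ♙ ♙ · ·
♘ ♙ · ♙ · · · ♙
♙ · ♙ · ♗ · ♙ ·
♖ · ♗ · ♕ ♔ ♘ ♖



  a b c d e f g h
  ─────────────────
8│♜ · · ♛ ♚ ♝ · ♜│8
7│· · ♟ ♝ ♟ · · ♟│7
6│· ♟ ♞ · · · ♟ ♞│6
5│♟ · · ♟ · ♟ · ·│5
4│· · · · ♙ ♙ · ·│4
3│♘ ♙ · ♙ · · · ♙│3
2│♙ · ♙ · ♗ · ♙ ·│2
1│♖ · ♗ · ♕ ♔ ♘ ♖│1
  ─────────────────
  a b c d e f g h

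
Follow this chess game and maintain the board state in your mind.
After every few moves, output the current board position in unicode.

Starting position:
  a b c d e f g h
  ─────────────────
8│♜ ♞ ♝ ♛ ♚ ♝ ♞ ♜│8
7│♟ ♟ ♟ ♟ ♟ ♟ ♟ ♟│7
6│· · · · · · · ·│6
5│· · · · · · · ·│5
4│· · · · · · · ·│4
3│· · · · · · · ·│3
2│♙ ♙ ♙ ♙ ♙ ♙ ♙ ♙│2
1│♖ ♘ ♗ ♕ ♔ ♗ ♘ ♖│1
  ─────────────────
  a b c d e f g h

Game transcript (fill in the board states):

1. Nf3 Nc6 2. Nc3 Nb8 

  a b c d e f g h
  ─────────────────
8│♜ ♞ ♝ ♛ ♚ ♝ ♞ ♜│8
7│♟ ♟ ♟ ♟ ♟ ♟ ♟ ♟│7
6│· · · · · · · ·│6
5│· · · · · · · ·│5
4│· · · · · · · ·│4
3│· · ♘ · · ♘ · ·│3
2│♙ ♙ ♙ ♙ ♙ ♙ ♙ ♙│2
1│♖ · ♗ ♕ ♔ ♗ · ♖│1
  ─────────────────
  a b c d e f g h

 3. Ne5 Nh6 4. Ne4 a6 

  a b c d e f g h
  ─────────────────
8│♜ ♞ ♝ ♛ ♚ ♝ · ♜│8
7│· ♟ ♟ ♟ ♟ ♟ ♟ ♟│7
6│♟ · · · · · · ♞│6
5│· · · · ♘ · · ·│5
4│· · · · ♘ · · ·│4
3│· · · · · · · ·│3
2│♙ ♙ ♙ ♙ ♙ ♙ ♙ ♙│2
1│♖ · ♗ ♕ ♔ ♗ · ♖│1
  ─────────────────
  a b c d e f g h

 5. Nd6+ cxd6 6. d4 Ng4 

  a b c d e f g h
  ─────────────────
8│♜ ♞ ♝ ♛ ♚ ♝ · ♜│8
7│· ♟ · ♟ ♟ ♟ ♟ ♟│7
6│♟ · · ♟ · · · ·│6
5│· · · · ♘ · · ·│5
4│· · · ♙ · · ♞ ·│4
3│· · · · · · · ·│3
2│♙ ♙ ♙ · ♙ ♙ ♙ ♙│2
1│♖ · ♗ ♕ ♔ ♗ · ♖│1
  ─────────────────
  a b c d e f g h



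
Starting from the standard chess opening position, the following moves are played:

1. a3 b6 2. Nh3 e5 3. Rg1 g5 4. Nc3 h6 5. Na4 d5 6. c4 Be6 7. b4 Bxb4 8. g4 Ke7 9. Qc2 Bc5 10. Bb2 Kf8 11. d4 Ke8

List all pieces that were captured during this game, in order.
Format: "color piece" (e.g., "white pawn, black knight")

Tracking captures:
  Bxb4: captured white pawn

white pawn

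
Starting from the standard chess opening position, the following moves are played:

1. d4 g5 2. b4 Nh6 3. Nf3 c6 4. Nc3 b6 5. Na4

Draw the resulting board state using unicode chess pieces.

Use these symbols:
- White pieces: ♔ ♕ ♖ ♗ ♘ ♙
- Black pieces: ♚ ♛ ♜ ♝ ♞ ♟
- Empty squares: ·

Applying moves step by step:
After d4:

♜ ♞ ♝ ♛ ♚ ♝ ♞ ♜
♟ ♟ ♟ ♟ ♟ ♟ ♟ ♟
· · · · · · · ·
· · · · · · · ·
· · · ♙ · · · ·
· · · · · · · ·
♙ ♙ ♙ · ♙ ♙ ♙ ♙
♖ ♘ ♗ ♕ ♔ ♗ ♘ ♖


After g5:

♜ ♞ ♝ ♛ ♚ ♝ ♞ ♜
♟ ♟ ♟ ♟ ♟ ♟ · ♟
· · · · · · · ·
· · · · · · ♟ ·
· · · ♙ · · · ·
· · · · · · · ·
♙ ♙ ♙ · ♙ ♙ ♙ ♙
♖ ♘ ♗ ♕ ♔ ♗ ♘ ♖


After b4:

♜ ♞ ♝ ♛ ♚ ♝ ♞ ♜
♟ ♟ ♟ ♟ ♟ ♟ · ♟
· · · · · · · ·
· · · · · · ♟ ·
· ♙ · ♙ · · · ·
· · · · · · · ·
♙ · ♙ · ♙ ♙ ♙ ♙
♖ ♘ ♗ ♕ ♔ ♗ ♘ ♖


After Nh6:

♜ ♞ ♝ ♛ ♚ ♝ · ♜
♟ ♟ ♟ ♟ ♟ ♟ · ♟
· · · · · · · ♞
· · · · · · ♟ ·
· ♙ · ♙ · · · ·
· · · · · · · ·
♙ · ♙ · ♙ ♙ ♙ ♙
♖ ♘ ♗ ♕ ♔ ♗ ♘ ♖


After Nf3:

♜ ♞ ♝ ♛ ♚ ♝ · ♜
♟ ♟ ♟ ♟ ♟ ♟ · ♟
· · · · · · · ♞
· · · · · · ♟ ·
· ♙ · ♙ · · · ·
· · · · · ♘ · ·
♙ · ♙ · ♙ ♙ ♙ ♙
♖ ♘ ♗ ♕ ♔ ♗ · ♖


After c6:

♜ ♞ ♝ ♛ ♚ ♝ · ♜
♟ ♟ · ♟ ♟ ♟ · ♟
· · ♟ · · · · ♞
· · · · · · ♟ ·
· ♙ · ♙ · · · ·
· · · · · ♘ · ·
♙ · ♙ · ♙ ♙ ♙ ♙
♖ ♘ ♗ ♕ ♔ ♗ · ♖


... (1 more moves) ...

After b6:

♜ ♞ ♝ ♛ ♚ ♝ · ♜
♟ · · ♟ ♟ ♟ · ♟
· ♟ ♟ · · · · ♞
· · · · · · ♟ ·
· ♙ · ♙ · · · ·
· · ♘ · · ♘ · ·
♙ · ♙ · ♙ ♙ ♙ ♙
♖ · ♗ ♕ ♔ ♗ · ♖


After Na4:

♜ ♞ ♝ ♛ ♚ ♝ · ♜
♟ · · ♟ ♟ ♟ · ♟
· ♟ ♟ · · · · ♞
· · · · · · ♟ ·
♘ ♙ · ♙ · · · ·
· · · · · ♘ · ·
♙ · ♙ · ♙ ♙ ♙ ♙
♖ · ♗ ♕ ♔ ♗ · ♖



  a b c d e f g h
  ─────────────────
8│♜ ♞ ♝ ♛ ♚ ♝ · ♜│8
7│♟ · · ♟ ♟ ♟ · ♟│7
6│· ♟ ♟ · · · · ♞│6
5│· · · · · · ♟ ·│5
4│♘ ♙ · ♙ · · · ·│4
3│· · · · · ♘ · ·│3
2│♙ · ♙ · ♙ ♙ ♙ ♙│2
1│♖ · ♗ ♕ ♔ ♗ · ♖│1
  ─────────────────
  a b c d e f g h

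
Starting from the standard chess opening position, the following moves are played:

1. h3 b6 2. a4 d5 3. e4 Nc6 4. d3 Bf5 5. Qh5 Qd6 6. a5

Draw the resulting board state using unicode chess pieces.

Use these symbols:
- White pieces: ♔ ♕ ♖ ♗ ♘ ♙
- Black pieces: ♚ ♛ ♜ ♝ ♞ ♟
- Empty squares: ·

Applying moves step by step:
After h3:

♜ ♞ ♝ ♛ ♚ ♝ ♞ ♜
♟ ♟ ♟ ♟ ♟ ♟ ♟ ♟
· · · · · · · ·
· · · · · · · ·
· · · · · · · ·
· · · · · · · ♙
♙ ♙ ♙ ♙ ♙ ♙ ♙ ·
♖ ♘ ♗ ♕ ♔ ♗ ♘ ♖


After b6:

♜ ♞ ♝ ♛ ♚ ♝ ♞ ♜
♟ · ♟ ♟ ♟ ♟ ♟ ♟
· ♟ · · · · · ·
· · · · · · · ·
· · · · · · · ·
· · · · · · · ♙
♙ ♙ ♙ ♙ ♙ ♙ ♙ ·
♖ ♘ ♗ ♕ ♔ ♗ ♘ ♖


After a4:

♜ ♞ ♝ ♛ ♚ ♝ ♞ ♜
♟ · ♟ ♟ ♟ ♟ ♟ ♟
· ♟ · · · · · ·
· · · · · · · ·
♙ · · · · · · ·
· · · · · · · ♙
· ♙ ♙ ♙ ♙ ♙ ♙ ·
♖ ♘ ♗ ♕ ♔ ♗ ♘ ♖


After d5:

♜ ♞ ♝ ♛ ♚ ♝ ♞ ♜
♟ · ♟ · ♟ ♟ ♟ ♟
· ♟ · · · · · ·
· · · ♟ · · · ·
♙ · · · · · · ·
· · · · · · · ♙
· ♙ ♙ ♙ ♙ ♙ ♙ ·
♖ ♘ ♗ ♕ ♔ ♗ ♘ ♖


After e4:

♜ ♞ ♝ ♛ ♚ ♝ ♞ ♜
♟ · ♟ · ♟ ♟ ♟ ♟
· ♟ · · · · · ·
· · · ♟ · · · ·
♙ · · · ♙ · · ·
· · · · · · · ♙
· ♙ ♙ ♙ · ♙ ♙ ·
♖ ♘ ♗ ♕ ♔ ♗ ♘ ♖


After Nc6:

♜ · ♝ ♛ ♚ ♝ ♞ ♜
♟ · ♟ · ♟ ♟ ♟ ♟
· ♟ ♞ · · · · ·
· · · ♟ · · · ·
♙ · · · ♙ · · ·
· · · · · · · ♙
· ♙ ♙ ♙ · ♙ ♙ ·
♖ ♘ ♗ ♕ ♔ ♗ ♘ ♖


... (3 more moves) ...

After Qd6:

♜ · · · ♚ ♝ ♞ ♜
♟ · ♟ · ♟ ♟ ♟ ♟
· ♟ ♞ ♛ · · · ·
· · · ♟ · ♝ · ♕
♙ · · · ♙ · · ·
· · · ♙ · · · ♙
· ♙ ♙ · · ♙ ♙ ·
♖ ♘ ♗ · ♔ ♗ ♘ ♖


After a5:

♜ · · · ♚ ♝ ♞ ♜
♟ · ♟ · ♟ ♟ ♟ ♟
· ♟ ♞ ♛ · · · ·
♙ · · ♟ · ♝ · ♕
· · · · ♙ · · ·
· · · ♙ · · · ♙
· ♙ ♙ · · ♙ ♙ ·
♖ ♘ ♗ · ♔ ♗ ♘ ♖



  a b c d e f g h
  ─────────────────
8│♜ · · · ♚ ♝ ♞ ♜│8
7│♟ · ♟ · ♟ ♟ ♟ ♟│7
6│· ♟ ♞ ♛ · · · ·│6
5│♙ · · ♟ · ♝ · ♕│5
4│· · · · ♙ · · ·│4
3│· · · ♙ · · · ♙│3
2│· ♙ ♙ · · ♙ ♙ ·│2
1│♖ ♘ ♗ · ♔ ♗ ♘ ♖│1
  ─────────────────
  a b c d e f g h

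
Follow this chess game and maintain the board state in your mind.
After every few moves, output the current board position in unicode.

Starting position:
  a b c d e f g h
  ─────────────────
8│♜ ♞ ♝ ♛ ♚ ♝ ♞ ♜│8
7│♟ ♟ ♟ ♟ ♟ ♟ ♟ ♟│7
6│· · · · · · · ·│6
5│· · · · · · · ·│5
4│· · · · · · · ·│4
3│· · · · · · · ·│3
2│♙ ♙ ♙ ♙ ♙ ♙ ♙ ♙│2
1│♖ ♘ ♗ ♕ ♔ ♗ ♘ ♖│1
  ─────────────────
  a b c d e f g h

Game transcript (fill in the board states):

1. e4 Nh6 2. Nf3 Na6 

  a b c d e f g h
  ─────────────────
8│♜ · ♝ ♛ ♚ ♝ · ♜│8
7│♟ ♟ ♟ ♟ ♟ ♟ ♟ ♟│7
6│♞ · · · · · · ♞│6
5│· · · · · · · ·│5
4│· · · · ♙ · · ·│4
3│· · · · · ♘ · ·│3
2│♙ ♙ ♙ ♙ · ♙ ♙ ♙│2
1│♖ ♘ ♗ ♕ ♔ ♗ · ♖│1
  ─────────────────
  a b c d e f g h

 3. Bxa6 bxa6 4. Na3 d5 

  a b c d e f g h
  ─────────────────
8│♜ · ♝ ♛ ♚ ♝ · ♜│8
7│♟ · ♟ · ♟ ♟ ♟ ♟│7
6│♟ · · · · · · ♞│6
5│· · · ♟ · · · ·│5
4│· · · · ♙ · · ·│4
3│♘ · · · · ♘ · ·│3
2│♙ ♙ ♙ ♙ · ♙ ♙ ♙│2
1│♖ · ♗ ♕ ♔ · · ♖│1
  ─────────────────
  a b c d e f g h

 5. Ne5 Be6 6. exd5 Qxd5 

  a b c d e f g h
  ─────────────────
8│♜ · · · ♚ ♝ · ♜│8
7│♟ · ♟ · ♟ ♟ ♟ ♟│7
6│♟ · · · ♝ · · ♞│6
5│· · · ♛ ♘ · · ·│5
4│· · · · · · · ·│4
3│♘ · · · · · · ·│3
2│♙ ♙ ♙ ♙ · ♙ ♙ ♙│2
1│♖ · ♗ ♕ ♔ · · ♖│1
  ─────────────────
  a b c d e f g h

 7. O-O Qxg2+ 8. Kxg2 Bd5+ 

  a b c d e f g h
  ─────────────────
8│♜ · · · ♚ ♝ · ♜│8
7│♟ · ♟ · ♟ ♟ ♟ ♟│7
6│♟ · · · · · · ♞│6
5│· · · ♝ ♘ · · ·│5
4│· · · · · · · ·│4
3│♘ · · · · · · ·│3
2│♙ ♙ ♙ ♙ · ♙ ♔ ♙│2
1│♖ · ♗ ♕ · ♖ · ·│1
  ─────────────────
  a b c d e f g h

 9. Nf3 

  a b c d e f g h
  ─────────────────
8│♜ · · · ♚ ♝ · ♜│8
7│♟ · ♟ · ♟ ♟ ♟ ♟│7
6│♟ · · · · · · ♞│6
5│· · · ♝ · · · ·│5
4│· · · · · · · ·│4
3│♘ · · · · ♘ · ·│3
2│♙ ♙ ♙ ♙ · ♙ ♔ ♙│2
1│♖ · ♗ ♕ · ♖ · ·│1
  ─────────────────
  a b c d e f g h


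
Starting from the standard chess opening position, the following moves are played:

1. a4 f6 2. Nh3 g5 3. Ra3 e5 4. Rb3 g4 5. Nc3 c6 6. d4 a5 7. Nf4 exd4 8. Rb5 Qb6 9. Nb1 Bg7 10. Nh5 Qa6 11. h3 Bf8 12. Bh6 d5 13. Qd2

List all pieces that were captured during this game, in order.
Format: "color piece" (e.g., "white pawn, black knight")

Tracking captures:
  exd4: captured white pawn

white pawn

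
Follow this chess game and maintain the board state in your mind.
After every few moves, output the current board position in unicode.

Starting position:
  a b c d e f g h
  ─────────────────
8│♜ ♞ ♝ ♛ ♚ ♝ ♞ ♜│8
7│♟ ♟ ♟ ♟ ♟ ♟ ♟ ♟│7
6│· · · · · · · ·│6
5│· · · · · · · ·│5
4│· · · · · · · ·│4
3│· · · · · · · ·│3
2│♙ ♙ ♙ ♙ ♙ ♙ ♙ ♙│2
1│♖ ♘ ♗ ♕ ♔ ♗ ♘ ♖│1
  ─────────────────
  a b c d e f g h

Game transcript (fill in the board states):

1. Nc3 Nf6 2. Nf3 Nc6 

  a b c d e f g h
  ─────────────────
8│♜ · ♝ ♛ ♚ ♝ · ♜│8
7│♟ ♟ ♟ ♟ ♟ ♟ ♟ ♟│7
6│· · ♞ · · ♞ · ·│6
5│· · · · · · · ·│5
4│· · · · · · · ·│4
3│· · ♘ · · ♘ · ·│3
2│♙ ♙ ♙ ♙ ♙ ♙ ♙ ♙│2
1│♖ · ♗ ♕ ♔ ♗ · ♖│1
  ─────────────────
  a b c d e f g h

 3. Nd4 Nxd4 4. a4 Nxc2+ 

  a b c d e f g h
  ─────────────────
8│♜ · ♝ ♛ ♚ ♝ · ♜│8
7│♟ ♟ ♟ ♟ ♟ ♟ ♟ ♟│7
6│· · · · · ♞ · ·│6
5│· · · · · · · ·│5
4│♙ · · · · · · ·│4
3│· · ♘ · · · · ·│3
2│· ♙ ♞ ♙ ♙ ♙ ♙ ♙│2
1│♖ · ♗ ♕ ♔ ♗ · ♖│1
  ─────────────────
  a b c d e f g h

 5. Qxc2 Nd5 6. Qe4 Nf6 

  a b c d e f g h
  ─────────────────
8│♜ · ♝ ♛ ♚ ♝ · ♜│8
7│♟ ♟ ♟ ♟ ♟ ♟ ♟ ♟│7
6│· · · · · ♞ · ·│6
5│· · · · · · · ·│5
4│♙ · · · ♕ · · ·│4
3│· · ♘ · · · · ·│3
2│· ♙ · ♙ ♙ ♙ ♙ ♙│2
1│♖ · ♗ · ♔ ♗ · ♖│1
  ─────────────────
  a b c d e f g h

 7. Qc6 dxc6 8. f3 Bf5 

  a b c d e f g h
  ─────────────────
8│♜ · · ♛ ♚ ♝ · ♜│8
7│♟ ♟ ♟ · ♟ ♟ ♟ ♟│7
6│· · ♟ · · ♞ · ·│6
5│· · · · · ♝ · ·│5
4│♙ · · · · · · ·│4
3│· · ♘ · · ♙ · ·│3
2│· ♙ · ♙ ♙ · ♙ ♙│2
1│♖ · ♗ · ♔ ♗ · ♖│1
  ─────────────────
  a b c d e f g h



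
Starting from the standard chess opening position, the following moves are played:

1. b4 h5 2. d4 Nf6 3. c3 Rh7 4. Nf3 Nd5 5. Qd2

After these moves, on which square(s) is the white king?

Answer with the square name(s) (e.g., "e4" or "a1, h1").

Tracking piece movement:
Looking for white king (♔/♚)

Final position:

  a b c d e f g h
  ─────────────────
8│♜ ♞ ♝ ♛ ♚ ♝ · ·│8
7│♟ ♟ ♟ ♟ ♟ ♟ ♟ ♜│7
6│· · · · · · · ·│6
5│· · · ♞ · · · ♟│5
4│· ♙ · ♙ · · · ·│4
3│· · ♙ · · ♘ · ·│3
2│♙ · · ♕ ♙ ♙ ♙ ♙│2
1│♖ ♘ ♗ · ♔ ♗ · ♖│1
  ─────────────────
  a b c d e f g h


e1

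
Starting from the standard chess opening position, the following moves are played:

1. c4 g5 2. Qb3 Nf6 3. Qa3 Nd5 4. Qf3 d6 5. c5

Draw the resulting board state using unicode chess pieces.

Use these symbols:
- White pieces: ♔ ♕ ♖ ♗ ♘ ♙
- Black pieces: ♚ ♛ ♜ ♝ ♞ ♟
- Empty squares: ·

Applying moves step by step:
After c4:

♜ ♞ ♝ ♛ ♚ ♝ ♞ ♜
♟ ♟ ♟ ♟ ♟ ♟ ♟ ♟
· · · · · · · ·
· · · · · · · ·
· · ♙ · · · · ·
· · · · · · · ·
♙ ♙ · ♙ ♙ ♙ ♙ ♙
♖ ♘ ♗ ♕ ♔ ♗ ♘ ♖


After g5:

♜ ♞ ♝ ♛ ♚ ♝ ♞ ♜
♟ ♟ ♟ ♟ ♟ ♟ · ♟
· · · · · · · ·
· · · · · · ♟ ·
· · ♙ · · · · ·
· · · · · · · ·
♙ ♙ · ♙ ♙ ♙ ♙ ♙
♖ ♘ ♗ ♕ ♔ ♗ ♘ ♖


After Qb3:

♜ ♞ ♝ ♛ ♚ ♝ ♞ ♜
♟ ♟ ♟ ♟ ♟ ♟ · ♟
· · · · · · · ·
· · · · · · ♟ ·
· · ♙ · · · · ·
· ♕ · · · · · ·
♙ ♙ · ♙ ♙ ♙ ♙ ♙
♖ ♘ ♗ · ♔ ♗ ♘ ♖


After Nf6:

♜ ♞ ♝ ♛ ♚ ♝ · ♜
♟ ♟ ♟ ♟ ♟ ♟ · ♟
· · · · · ♞ · ·
· · · · · · ♟ ·
· · ♙ · · · · ·
· ♕ · · · · · ·
♙ ♙ · ♙ ♙ ♙ ♙ ♙
♖ ♘ ♗ · ♔ ♗ ♘ ♖


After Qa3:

♜ ♞ ♝ ♛ ♚ ♝ · ♜
♟ ♟ ♟ ♟ ♟ ♟ · ♟
· · · · · ♞ · ·
· · · · · · ♟ ·
· · ♙ · · · · ·
♕ · · · · · · ·
♙ ♙ · ♙ ♙ ♙ ♙ ♙
♖ ♘ ♗ · ♔ ♗ ♘ ♖


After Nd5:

♜ ♞ ♝ ♛ ♚ ♝ · ♜
♟ ♟ ♟ ♟ ♟ ♟ · ♟
· · · · · · · ·
· · · ♞ · · ♟ ·
· · ♙ · · · · ·
♕ · · · · · · ·
♙ ♙ · ♙ ♙ ♙ ♙ ♙
♖ ♘ ♗ · ♔ ♗ ♘ ♖


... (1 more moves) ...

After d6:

♜ ♞ ♝ ♛ ♚ ♝ · ♜
♟ ♟ ♟ · ♟ ♟ · ♟
· · · ♟ · · · ·
· · · ♞ · · ♟ ·
· · ♙ · · · · ·
· · · · · ♕ · ·
♙ ♙ · ♙ ♙ ♙ ♙ ♙
♖ ♘ ♗ · ♔ ♗ ♘ ♖


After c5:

♜ ♞ ♝ ♛ ♚ ♝ · ♜
♟ ♟ ♟ · ♟ ♟ · ♟
· · · ♟ · · · ·
· · ♙ ♞ · · ♟ ·
· · · · · · · ·
· · · · · ♕ · ·
♙ ♙ · ♙ ♙ ♙ ♙ ♙
♖ ♘ ♗ · ♔ ♗ ♘ ♖



  a b c d e f g h
  ─────────────────
8│♜ ♞ ♝ ♛ ♚ ♝ · ♜│8
7│♟ ♟ ♟ · ♟ ♟ · ♟│7
6│· · · ♟ · · · ·│6
5│· · ♙ ♞ · · ♟ ·│5
4│· · · · · · · ·│4
3│· · · · · ♕ · ·│3
2│♙ ♙ · ♙ ♙ ♙ ♙ ♙│2
1│♖ ♘ ♗ · ♔ ♗ ♘ ♖│1
  ─────────────────
  a b c d e f g h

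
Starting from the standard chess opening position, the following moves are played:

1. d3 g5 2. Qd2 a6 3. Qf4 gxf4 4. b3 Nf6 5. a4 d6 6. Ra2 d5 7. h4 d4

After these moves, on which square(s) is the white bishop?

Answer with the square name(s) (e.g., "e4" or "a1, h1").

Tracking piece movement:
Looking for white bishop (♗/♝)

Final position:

  a b c d e f g h
  ─────────────────
8│♜ ♞ ♝ ♛ ♚ ♝ · ♜│8
7│· ♟ ♟ · ♟ ♟ · ♟│7
6│♟ · · · · ♞ · ·│6
5│· · · · · · · ·│5
4│♙ · · ♟ · ♟ · ♙│4
3│· ♙ · ♙ · · · ·│3
2│♖ · ♙ · ♙ ♙ ♙ ·│2
1│· ♘ ♗ · ♔ ♗ ♘ ♖│1
  ─────────────────
  a b c d e f g h


c1, f1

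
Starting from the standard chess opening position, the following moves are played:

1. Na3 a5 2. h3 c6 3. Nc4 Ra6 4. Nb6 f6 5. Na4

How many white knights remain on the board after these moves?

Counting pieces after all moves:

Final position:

  a b c d e f g h
  ─────────────────
8│· ♞ ♝ ♛ ♚ ♝ ♞ ♜│8
7│· ♟ · ♟ ♟ · ♟ ♟│7
6│♜ · ♟ · · ♟ · ·│6
5│♟ · · · · · · ·│5
4│♘ · · · · · · ·│4
3│· · · · · · · ♙│3
2│♙ ♙ ♙ ♙ ♙ ♙ ♙ ·│2
1│♖ · ♗ ♕ ♔ ♗ ♘ ♖│1
  ─────────────────
  a b c d e f g h


2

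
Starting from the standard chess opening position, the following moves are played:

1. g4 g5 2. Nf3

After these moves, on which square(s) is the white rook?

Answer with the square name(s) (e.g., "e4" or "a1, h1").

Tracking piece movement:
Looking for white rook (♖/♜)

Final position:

  a b c d e f g h
  ─────────────────
8│♜ ♞ ♝ ♛ ♚ ♝ ♞ ♜│8
7│♟ ♟ ♟ ♟ ♟ ♟ · ♟│7
6│· · · · · · · ·│6
5│· · · · · · ♟ ·│5
4│· · · · · · ♙ ·│4
3│· · · · · ♘ · ·│3
2│♙ ♙ ♙ ♙ ♙ ♙ · ♙│2
1│♖ ♘ ♗ ♕ ♔ ♗ · ♖│1
  ─────────────────
  a b c d e f g h


a1, h1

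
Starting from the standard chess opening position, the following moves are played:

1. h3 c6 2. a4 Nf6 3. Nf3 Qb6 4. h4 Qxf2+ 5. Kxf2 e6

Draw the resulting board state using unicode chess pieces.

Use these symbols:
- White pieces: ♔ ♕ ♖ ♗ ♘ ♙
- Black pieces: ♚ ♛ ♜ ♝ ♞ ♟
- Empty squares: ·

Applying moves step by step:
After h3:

♜ ♞ ♝ ♛ ♚ ♝ ♞ ♜
♟ ♟ ♟ ♟ ♟ ♟ ♟ ♟
· · · · · · · ·
· · · · · · · ·
· · · · · · · ·
· · · · · · · ♙
♙ ♙ ♙ ♙ ♙ ♙ ♙ ·
♖ ♘ ♗ ♕ ♔ ♗ ♘ ♖


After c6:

♜ ♞ ♝ ♛ ♚ ♝ ♞ ♜
♟ ♟ · ♟ ♟ ♟ ♟ ♟
· · ♟ · · · · ·
· · · · · · · ·
· · · · · · · ·
· · · · · · · ♙
♙ ♙ ♙ ♙ ♙ ♙ ♙ ·
♖ ♘ ♗ ♕ ♔ ♗ ♘ ♖


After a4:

♜ ♞ ♝ ♛ ♚ ♝ ♞ ♜
♟ ♟ · ♟ ♟ ♟ ♟ ♟
· · ♟ · · · · ·
· · · · · · · ·
♙ · · · · · · ·
· · · · · · · ♙
· ♙ ♙ ♙ ♙ ♙ ♙ ·
♖ ♘ ♗ ♕ ♔ ♗ ♘ ♖


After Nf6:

♜ ♞ ♝ ♛ ♚ ♝ · ♜
♟ ♟ · ♟ ♟ ♟ ♟ ♟
· · ♟ · · ♞ · ·
· · · · · · · ·
♙ · · · · · · ·
· · · · · · · ♙
· ♙ ♙ ♙ ♙ ♙ ♙ ·
♖ ♘ ♗ ♕ ♔ ♗ ♘ ♖


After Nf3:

♜ ♞ ♝ ♛ ♚ ♝ · ♜
♟ ♟ · ♟ ♟ ♟ ♟ ♟
· · ♟ · · ♞ · ·
· · · · · · · ·
♙ · · · · · · ·
· · · · · ♘ · ♙
· ♙ ♙ ♙ ♙ ♙ ♙ ·
♖ ♘ ♗ ♕ ♔ ♗ · ♖


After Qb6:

♜ ♞ ♝ · ♚ ♝ · ♜
♟ ♟ · ♟ ♟ ♟ ♟ ♟
· ♛ ♟ · · ♞ · ·
· · · · · · · ·
♙ · · · · · · ·
· · · · · ♘ · ♙
· ♙ ♙ ♙ ♙ ♙ ♙ ·
♖ ♘ ♗ ♕ ♔ ♗ · ♖


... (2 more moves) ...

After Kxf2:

♜ ♞ ♝ · ♚ ♝ · ♜
♟ ♟ · ♟ ♟ ♟ ♟ ♟
· · ♟ · · ♞ · ·
· · · · · · · ·
♙ · · · · · · ♙
· · · · · ♘ · ·
· ♙ ♙ ♙ ♙ ♔ ♙ ·
♖ ♘ ♗ ♕ · ♗ · ♖


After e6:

♜ ♞ ♝ · ♚ ♝ · ♜
♟ ♟ · ♟ · ♟ ♟ ♟
· · ♟ · ♟ ♞ · ·
· · · · · · · ·
♙ · · · · · · ♙
· · · · · ♘ · ·
· ♙ ♙ ♙ ♙ ♔ ♙ ·
♖ ♘ ♗ ♕ · ♗ · ♖



  a b c d e f g h
  ─────────────────
8│♜ ♞ ♝ · ♚ ♝ · ♜│8
7│♟ ♟ · ♟ · ♟ ♟ ♟│7
6│· · ♟ · ♟ ♞ · ·│6
5│· · · · · · · ·│5
4│♙ · · · · · · ♙│4
3│· · · · · ♘ · ·│3
2│· ♙ ♙ ♙ ♙ ♔ ♙ ·│2
1│♖ ♘ ♗ ♕ · ♗ · ♖│1
  ─────────────────
  a b c d e f g h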